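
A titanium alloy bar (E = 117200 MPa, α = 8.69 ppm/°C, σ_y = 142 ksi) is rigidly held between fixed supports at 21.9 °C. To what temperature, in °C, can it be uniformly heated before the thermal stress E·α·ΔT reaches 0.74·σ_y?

733 °C

E = 117200 MPa = 117.2 GPa.
σ_y = 142 ksi = 979.1 MPa.
E·α·ΔT = 724.5 MPa ⇒ ΔT = 724.5 / (117.2×10³ × 8.69×10⁻⁶) = 711.4 K.
T = 21.9 + 711.4 = 733.3 °C.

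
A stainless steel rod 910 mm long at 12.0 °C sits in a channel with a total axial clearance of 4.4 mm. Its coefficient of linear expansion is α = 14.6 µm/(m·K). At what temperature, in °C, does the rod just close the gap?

α·L₀·ΔT = 4.4 mm ⇒ ΔT = 4.4 / (14.6×10⁻⁶ × 910.0) = 331.2 K.
T = 12.0 + 331.2 = 343.2 °C.

343 °C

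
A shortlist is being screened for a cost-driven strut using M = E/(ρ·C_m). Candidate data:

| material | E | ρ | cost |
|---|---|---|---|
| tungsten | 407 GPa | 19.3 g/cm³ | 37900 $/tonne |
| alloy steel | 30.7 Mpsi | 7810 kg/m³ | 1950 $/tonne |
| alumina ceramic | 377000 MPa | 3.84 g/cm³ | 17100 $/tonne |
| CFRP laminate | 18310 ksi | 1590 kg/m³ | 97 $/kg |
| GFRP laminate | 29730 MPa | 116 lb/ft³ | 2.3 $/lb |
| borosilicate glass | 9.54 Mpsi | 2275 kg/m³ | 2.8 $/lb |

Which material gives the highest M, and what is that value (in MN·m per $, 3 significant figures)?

Convert each candidate to consistent units, then evaluate M:
  tungsten: E = 407.0 GPa, ρ = 19300 kg/m³, cost = 37.90 $/kg
  alloy steel: E = 211.7 GPa, ρ = 7810 kg/m³, cost = 1.950 $/kg
  alumina ceramic: E = 377.0 GPa, ρ = 3840 kg/m³, cost = 17.10 $/kg
  CFRP laminate: E = 126.2 GPa, ρ = 1590 kg/m³, cost = 97.00 $/kg
  GFRP laminate: E = 29.73 GPa, ρ = 1858 kg/m³, cost = 5.071 $/kg
  borosilicate glass: E = 65.78 GPa, ρ = 2275 kg/m³, cost = 6.173 $/kg
  alloy steel: M = 13.9 MN·m per $
  alumina ceramic: M = 5.74 MN·m per $
  borosilicate glass: M = 4.68 MN·m per $
  GFRP laminate: M = 3.16 MN·m per $
  CFRP laminate: M = 0.819 MN·m per $
  tungsten: M = 0.556 MN·m per $
Alloy steel ranks first.

alloy steel, M = 13.9 MN·m per $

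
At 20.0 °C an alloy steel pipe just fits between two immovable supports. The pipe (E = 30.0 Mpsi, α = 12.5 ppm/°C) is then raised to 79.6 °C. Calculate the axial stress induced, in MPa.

154 MPa

E = 30.0 Mpsi = 206.8 GPa.
ΔT = 59.60 K. Constrained thermal stress σ = E·α·ΔT = 206.8×10³ MPa × 12.5×10⁻⁶ × 59.60 = 154 MPa (compressive).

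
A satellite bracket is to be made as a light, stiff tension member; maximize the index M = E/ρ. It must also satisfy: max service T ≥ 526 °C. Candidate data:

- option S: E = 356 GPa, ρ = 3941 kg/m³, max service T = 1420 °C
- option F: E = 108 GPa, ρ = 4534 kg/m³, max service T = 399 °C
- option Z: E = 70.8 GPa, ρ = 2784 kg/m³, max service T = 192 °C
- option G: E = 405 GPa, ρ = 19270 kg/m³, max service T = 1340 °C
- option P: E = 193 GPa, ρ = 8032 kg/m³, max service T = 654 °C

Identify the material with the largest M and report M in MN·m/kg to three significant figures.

Screen on constraints: max service T ≥ 526 °C. Survivors: option S, option G, option P.
Computing M directly (units already consistent):
  option S: M = 90.3 MN·m/kg
  option P: M = 24.0 MN·m/kg
  option G: M = 21.0 MN·m/kg
Option S ranks first.

option S, M = 90.3 MN·m/kg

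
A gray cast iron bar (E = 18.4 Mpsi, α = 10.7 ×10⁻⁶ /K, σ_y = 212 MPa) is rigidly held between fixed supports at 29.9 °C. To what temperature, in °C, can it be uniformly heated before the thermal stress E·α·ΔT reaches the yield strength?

186 °C

E = 18.4 Mpsi = 126.9 GPa.
E·α·ΔT = 212.0 MPa ⇒ ΔT = 212.0 / (126.9×10³ × 10.7×10⁻⁶) = 156.2 K.
T = 29.9 + 156.2 = 186.1 °C.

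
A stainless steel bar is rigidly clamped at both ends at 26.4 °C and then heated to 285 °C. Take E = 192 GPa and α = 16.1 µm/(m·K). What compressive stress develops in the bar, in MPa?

ΔT = 258.6 K. Constrained thermal stress σ = E·α·ΔT = 192.0×10³ MPa × 16.1×10⁻⁶ × 258.6 = 799 MPa (compressive).

799 MPa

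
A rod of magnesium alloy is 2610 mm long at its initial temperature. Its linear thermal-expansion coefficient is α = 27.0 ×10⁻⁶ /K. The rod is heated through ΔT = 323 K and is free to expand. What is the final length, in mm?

2632.8 mm

ΔL = α·L₀·ΔT = 27.0×10⁻⁶ × 2610 mm × 323.0 K = 22.8 mm.
L = L₀ + ΔL = 2610 + 22.8 = 2632.8 mm.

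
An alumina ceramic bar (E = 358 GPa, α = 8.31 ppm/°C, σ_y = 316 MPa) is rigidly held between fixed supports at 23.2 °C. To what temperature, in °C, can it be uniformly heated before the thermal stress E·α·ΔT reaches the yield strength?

129 °C

E·α·ΔT = 316.0 MPa ⇒ ΔT = 316.0 / (358.0×10³ × 8.31×10⁻⁶) = 106.2 K.
T = 23.2 + 106.2 = 129.4 °C.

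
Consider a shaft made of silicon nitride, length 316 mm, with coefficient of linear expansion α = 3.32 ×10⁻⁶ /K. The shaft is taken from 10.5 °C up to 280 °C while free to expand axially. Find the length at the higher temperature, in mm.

ΔT = 280 − 10.5 = 269.5 K.
ΔL = α·L₀·ΔT = 3.32×10⁻⁶ × 316 mm × 269.5 K = 0.283 mm.
L = L₀ + ΔL = 316 + 0.283 = 316.28 mm.

316.28 mm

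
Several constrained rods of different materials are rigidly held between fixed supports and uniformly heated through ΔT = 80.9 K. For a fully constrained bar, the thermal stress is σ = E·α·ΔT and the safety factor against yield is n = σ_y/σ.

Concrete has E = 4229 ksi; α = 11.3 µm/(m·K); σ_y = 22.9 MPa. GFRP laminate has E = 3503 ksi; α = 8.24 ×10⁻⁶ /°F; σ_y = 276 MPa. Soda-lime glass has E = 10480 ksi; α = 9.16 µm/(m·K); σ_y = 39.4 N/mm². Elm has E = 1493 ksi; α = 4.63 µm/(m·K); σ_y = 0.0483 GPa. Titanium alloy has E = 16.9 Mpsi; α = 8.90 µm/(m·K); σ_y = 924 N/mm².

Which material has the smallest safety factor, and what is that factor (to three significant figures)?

Converting E to GPa, α to ×10⁻⁶/K, σ_y to MPa, then σ and n for each:
  concrete: E = 29.16, α = 11.3, σ_y = 22.90 → σ = 26.7 MPa, n = 0.859
  GFRP laminate: E = 24.15, α = 14.8, σ_y = 276.0 → σ = 29.0 MPa, n = 9.52
  soda-lime glass: E = 72.26, α = 9.16, σ_y = 39.40 → σ = 53.5 MPa, n = 0.736
  elm: E = 10.29, α = 4.63, σ_y = 48.30 → σ = 3.86 MPa, n = 12.5
  titanium alloy: E = 116.5, α = 8.90, σ_y = 924.0 → σ = 83.9 MPa, n = 11.0
The minimum is soda-lime glass at n = 0.736.

soda-lime glass, n = 0.736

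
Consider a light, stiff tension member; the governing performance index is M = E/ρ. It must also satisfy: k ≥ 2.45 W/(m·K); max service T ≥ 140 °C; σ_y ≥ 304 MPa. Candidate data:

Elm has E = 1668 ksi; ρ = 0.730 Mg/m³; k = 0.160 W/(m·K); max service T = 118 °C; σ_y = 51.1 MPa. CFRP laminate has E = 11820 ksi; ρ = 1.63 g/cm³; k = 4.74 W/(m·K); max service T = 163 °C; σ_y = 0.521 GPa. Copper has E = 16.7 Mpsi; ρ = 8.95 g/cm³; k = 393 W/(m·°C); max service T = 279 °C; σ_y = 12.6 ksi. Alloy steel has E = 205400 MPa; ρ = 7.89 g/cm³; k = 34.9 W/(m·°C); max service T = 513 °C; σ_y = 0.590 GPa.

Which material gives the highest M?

CFRP laminate

Screen on constraints: k ≥ 2.45 W/(m·K); max service T ≥ 140 °C; σ_y ≥ 304 MPa. Survivors: CFRP laminate, alloy steel.
Convert each candidate to consistent units, then evaluate M:
  CFRP laminate: E = 81.50 GPa, ρ = 1630 kg/m³
  alloy steel: E = 205.4 GPa, ρ = 7890 kg/m³
  CFRP laminate: M = 50.0 MN·m/kg
  alloy steel: M = 26.0 MN·m/kg
The maximum is for CFRP laminate.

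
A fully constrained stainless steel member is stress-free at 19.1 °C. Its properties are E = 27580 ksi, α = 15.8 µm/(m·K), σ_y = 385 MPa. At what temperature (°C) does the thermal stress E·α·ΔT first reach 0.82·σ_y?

E = 27580 ksi = 190.2 GPa.
E·α·ΔT = 315.7 MPa ⇒ ΔT = 315.7 / (190.2×10³ × 15.8×10⁻⁶) = 105.1 K.
T = 19.1 + 105.1 = 124.2 °C.

124 °C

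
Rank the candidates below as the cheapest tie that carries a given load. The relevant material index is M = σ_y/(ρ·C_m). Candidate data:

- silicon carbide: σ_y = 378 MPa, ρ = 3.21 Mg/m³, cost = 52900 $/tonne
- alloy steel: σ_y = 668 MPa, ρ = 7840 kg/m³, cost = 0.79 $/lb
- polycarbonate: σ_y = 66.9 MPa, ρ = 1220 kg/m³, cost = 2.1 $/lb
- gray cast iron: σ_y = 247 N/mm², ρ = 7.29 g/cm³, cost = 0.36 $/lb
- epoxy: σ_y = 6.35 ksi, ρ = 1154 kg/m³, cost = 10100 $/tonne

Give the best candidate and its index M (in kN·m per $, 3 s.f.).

Convert each candidate to consistent units, then evaluate M:
  silicon carbide: σ_y = 378.0 MPa, ρ = 3210 kg/m³, cost = 52.90 $/kg
  alloy steel: σ_y = 668.0 MPa, ρ = 7840 kg/m³, cost = 1.742 $/kg
  polycarbonate: σ_y = 66.90 MPa, ρ = 1220 kg/m³, cost = 4.630 $/kg
  gray cast iron: σ_y = 247.0 MPa, ρ = 7290 kg/m³, cost = 0.7937 $/kg
  epoxy: σ_y = 43.78 MPa, ρ = 1154 kg/m³, cost = 10.10 $/kg
  alloy steel: M = 48.9 kN·m per $
  gray cast iron: M = 42.7 kN·m per $
  polycarbonate: M = 11.8 kN·m per $
  epoxy: M = 3.76 kN·m per $
  silicon carbide: M = 2.23 kN·m per $
Highest index: alloy steel.

alloy steel, M = 48.9 kN·m per $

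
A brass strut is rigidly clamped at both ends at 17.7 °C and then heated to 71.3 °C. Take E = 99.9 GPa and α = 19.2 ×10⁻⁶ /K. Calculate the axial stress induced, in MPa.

103 MPa

ΔT = 53.60 K. Constrained thermal stress σ = E·α·ΔT = 99.90×10³ MPa × 19.2×10⁻⁶ × 53.60 = 103 MPa (compressive).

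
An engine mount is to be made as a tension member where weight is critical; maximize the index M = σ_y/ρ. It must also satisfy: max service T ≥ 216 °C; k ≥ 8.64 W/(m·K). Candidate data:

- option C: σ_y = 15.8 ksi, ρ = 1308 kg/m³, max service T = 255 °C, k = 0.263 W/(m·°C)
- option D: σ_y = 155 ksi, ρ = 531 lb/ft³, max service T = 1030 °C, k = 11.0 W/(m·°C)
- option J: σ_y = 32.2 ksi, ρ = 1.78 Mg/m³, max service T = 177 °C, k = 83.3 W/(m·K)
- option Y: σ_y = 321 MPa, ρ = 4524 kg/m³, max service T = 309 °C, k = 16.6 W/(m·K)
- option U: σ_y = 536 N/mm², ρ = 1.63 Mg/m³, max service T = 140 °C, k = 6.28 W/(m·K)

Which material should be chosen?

option D

Screen on constraints: max service T ≥ 216 °C; k ≥ 8.64 W/(m·K). Survivors: option D, option Y.
After converting to SI:
  option D: σ_y = 1069 MPa, ρ = 8506 kg/m³
  option Y: σ_y = 321.0 MPa, ρ = 4524 kg/m³
  option D: M = 126 kN·m/kg
  option Y: M = 71.0 kN·m/kg
Highest index: option D.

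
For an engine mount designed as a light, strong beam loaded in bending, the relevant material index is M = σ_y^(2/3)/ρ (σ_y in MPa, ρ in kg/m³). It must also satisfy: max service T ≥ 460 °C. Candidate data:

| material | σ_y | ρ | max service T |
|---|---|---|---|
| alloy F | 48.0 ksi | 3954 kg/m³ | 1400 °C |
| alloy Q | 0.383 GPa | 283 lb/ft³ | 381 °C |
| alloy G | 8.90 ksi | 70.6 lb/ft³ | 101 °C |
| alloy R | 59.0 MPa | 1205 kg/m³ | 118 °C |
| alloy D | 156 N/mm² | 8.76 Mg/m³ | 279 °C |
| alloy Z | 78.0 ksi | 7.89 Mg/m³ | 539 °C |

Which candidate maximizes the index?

Screen on constraints: max service T ≥ 460 °C. Survivors: alloy F, alloy Z.
Putting every candidate on a common basis:
  alloy F: σ_y = 330.9 MPa, ρ = 3954 kg/m³
  alloy Z: σ_y = 537.8 MPa, ρ = 7890 kg/m³
  alloy F: M = 12.1×10⁻³
  alloy Z: M = 8.38×10⁻³
Alloy F has the largest M.

alloy F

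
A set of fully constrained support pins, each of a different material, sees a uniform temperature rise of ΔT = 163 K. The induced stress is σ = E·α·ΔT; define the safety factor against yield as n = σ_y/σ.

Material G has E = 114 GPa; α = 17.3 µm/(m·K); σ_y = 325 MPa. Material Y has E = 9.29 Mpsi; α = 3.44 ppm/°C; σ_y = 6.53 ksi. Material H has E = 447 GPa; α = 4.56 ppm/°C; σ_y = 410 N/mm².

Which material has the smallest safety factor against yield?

material G

In consistent units (E in GPa, α in ×10⁻⁶/K, σ_y in MPa):
  material G: E = 114.0, α = 17.3, σ_y = 325.0 → σ = 321 MPa, n = 1.01
  material Y: E = 64.05, α = 3.44, σ_y = 45.02 → σ = 35.9 MPa, n = 1.25
  material H: E = 447.0, α = 4.56, σ_y = 410.0 → σ = 332 MPa, n = 1.23
Material G has the lowest safety factor, n = 1.01.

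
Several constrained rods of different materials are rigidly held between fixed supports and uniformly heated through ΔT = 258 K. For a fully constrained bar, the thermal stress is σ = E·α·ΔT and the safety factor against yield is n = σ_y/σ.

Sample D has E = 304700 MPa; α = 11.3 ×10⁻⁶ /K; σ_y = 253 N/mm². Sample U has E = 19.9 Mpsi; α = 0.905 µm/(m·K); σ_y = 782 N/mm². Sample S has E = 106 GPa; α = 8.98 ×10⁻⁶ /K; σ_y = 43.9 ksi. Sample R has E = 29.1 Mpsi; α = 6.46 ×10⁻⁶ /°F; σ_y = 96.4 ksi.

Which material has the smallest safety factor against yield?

sample D

In consistent units (E in GPa, α in ×10⁻⁶/K, σ_y in MPa):
  sample D: E = 304.7, α = 11.3, σ_y = 253.0 → σ = 888 MPa, n = 0.285
  sample U: E = 137.2, α = 0.905, σ_y = 782.0 → σ = 32.0 MPa, n = 24.4
  sample S: E = 106.0, α = 8.98, σ_y = 302.7 → σ = 246 MPa, n = 1.23
  sample R: E = 200.6, α = 11.6, σ_y = 664.7 → σ = 602 MPa, n = 1.10
Sample D has the lowest safety factor, n = 0.285.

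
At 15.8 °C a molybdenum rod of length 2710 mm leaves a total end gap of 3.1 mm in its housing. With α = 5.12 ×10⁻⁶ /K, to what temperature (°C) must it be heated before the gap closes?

α·L₀·ΔT = 3.1 mm ⇒ ΔT = 3.1 / (5.12×10⁻⁶ × 2710.0) = 223.4 K.
T = 15.8 + 223.4 = 239.2 °C.

239 °C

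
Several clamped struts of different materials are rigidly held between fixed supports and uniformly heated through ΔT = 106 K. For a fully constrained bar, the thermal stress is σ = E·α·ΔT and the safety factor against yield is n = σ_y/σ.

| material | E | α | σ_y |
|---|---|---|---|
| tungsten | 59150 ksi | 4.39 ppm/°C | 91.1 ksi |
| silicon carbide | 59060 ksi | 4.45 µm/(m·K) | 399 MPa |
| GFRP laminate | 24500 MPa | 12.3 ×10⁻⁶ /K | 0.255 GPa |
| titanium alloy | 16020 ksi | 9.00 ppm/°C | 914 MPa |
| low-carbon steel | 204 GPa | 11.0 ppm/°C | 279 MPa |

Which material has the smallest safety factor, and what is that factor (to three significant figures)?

Per material, after unit conversion:
  tungsten: E = 407.8, α = 4.39, σ_y = 628.1 → σ = 190 MPa, n = 3.31
  silicon carbide: E = 407.2, α = 4.45, σ_y = 399.0 → σ = 192 MPa, n = 2.08
  GFRP laminate: E = 24.50, α = 12.3, σ_y = 255.0 → σ = 31.9 MPa, n = 7.98
  titanium alloy: E = 110.5, α = 9.00, σ_y = 914.0 → σ = 105 MPa, n = 8.67
  low-carbon steel: E = 204.0, α = 11.0, σ_y = 279.0 → σ = 238 MPa, n = 1.17
Low-carbon steel has the lowest safety factor, n = 1.17.

low-carbon steel, n = 1.17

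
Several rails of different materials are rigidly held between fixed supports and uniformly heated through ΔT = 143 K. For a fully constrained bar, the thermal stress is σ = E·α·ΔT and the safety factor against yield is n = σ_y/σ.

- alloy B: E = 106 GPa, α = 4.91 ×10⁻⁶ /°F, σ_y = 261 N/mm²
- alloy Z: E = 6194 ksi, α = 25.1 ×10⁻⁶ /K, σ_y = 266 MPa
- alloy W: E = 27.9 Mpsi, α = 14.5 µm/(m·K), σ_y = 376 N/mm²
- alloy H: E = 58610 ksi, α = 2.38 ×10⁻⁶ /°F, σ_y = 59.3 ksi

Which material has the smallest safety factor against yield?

Converting E to GPa, α to ×10⁻⁶/K, σ_y to MPa, then σ and n for each:
  alloy B: E = 106.0, α = 8.84, σ_y = 261.0 → σ = 134 MPa, n = 1.95
  alloy Z: E = 42.71, α = 25.1, σ_y = 266.0 → σ = 153 MPa, n = 1.74
  alloy W: E = 192.4, α = 14.5, σ_y = 376.0 → σ = 399 MPa, n = 0.943
  alloy H: E = 404.1, α = 4.28, σ_y = 408.9 → σ = 248 MPa, n = 1.65
The minimum is alloy W at n = 0.943.

alloy W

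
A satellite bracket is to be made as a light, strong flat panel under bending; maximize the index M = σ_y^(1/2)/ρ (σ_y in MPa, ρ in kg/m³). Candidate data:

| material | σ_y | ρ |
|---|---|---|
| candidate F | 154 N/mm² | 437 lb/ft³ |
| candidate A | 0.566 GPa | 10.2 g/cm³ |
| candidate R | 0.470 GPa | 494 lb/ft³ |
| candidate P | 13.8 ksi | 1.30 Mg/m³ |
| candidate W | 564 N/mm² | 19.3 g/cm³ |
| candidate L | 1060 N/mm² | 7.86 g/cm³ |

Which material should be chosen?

Putting every candidate on a common basis:
  candidate F: σ_y = 154.0 MPa, ρ = 7000 kg/m³
  candidate A: σ_y = 566.0 MPa, ρ = 10200 kg/m³
  candidate R: σ_y = 470.0 MPa, ρ = 7913 kg/m³
  candidate P: σ_y = 95.15 MPa, ρ = 1300 kg/m³
  candidate W: σ_y = 564.0 MPa, ρ = 19300 kg/m³
  candidate L: σ_y = 1060 MPa, ρ = 7860 kg/m³
  candidate P: M = 7.50×10⁻³
  candidate L: M = 4.14×10⁻³
  candidate R: M = 2.74×10⁻³
  candidate A: M = 2.33×10⁻³
  candidate F: M = 1.77×10⁻³
  candidate W: M = 1.23×10⁻³
Highest index: candidate P.

candidate P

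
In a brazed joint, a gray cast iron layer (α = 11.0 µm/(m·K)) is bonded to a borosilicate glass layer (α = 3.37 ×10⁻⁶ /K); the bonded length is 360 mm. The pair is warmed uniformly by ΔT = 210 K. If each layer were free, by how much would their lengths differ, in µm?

Δα = |11.0 − 3.37|×10⁻⁶/K = 7.63×10⁻⁶/K.
ΔL_mismatch = Δα·L·ΔT = 7.63×10⁻⁶ × 360.0 mm × 210.0 K = 577 µm.

577 µm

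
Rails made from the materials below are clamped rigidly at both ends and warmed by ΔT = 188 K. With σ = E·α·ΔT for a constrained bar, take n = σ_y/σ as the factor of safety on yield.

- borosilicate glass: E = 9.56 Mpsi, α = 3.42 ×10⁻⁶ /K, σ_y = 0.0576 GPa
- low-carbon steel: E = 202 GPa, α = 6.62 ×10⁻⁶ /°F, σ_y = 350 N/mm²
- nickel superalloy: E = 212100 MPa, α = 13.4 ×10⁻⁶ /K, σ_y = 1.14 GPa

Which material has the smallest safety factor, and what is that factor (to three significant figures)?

low-carbon steel, n = 0.773

With everything in SI (GPa, ×10⁻⁶/K, MPa):
  borosilicate glass: E = 65.91, α = 3.42, σ_y = 57.60 → σ = 42.4 MPa, n = 1.36
  low-carbon steel: E = 202.0, α = 11.9, σ_y = 350.0 → σ = 453 MPa, n = 0.773
  nickel superalloy: E = 212.1, α = 13.4, σ_y = 1140 → σ = 534 MPa, n = 2.13
Smallest n: low-carbon steel with n = 0.773.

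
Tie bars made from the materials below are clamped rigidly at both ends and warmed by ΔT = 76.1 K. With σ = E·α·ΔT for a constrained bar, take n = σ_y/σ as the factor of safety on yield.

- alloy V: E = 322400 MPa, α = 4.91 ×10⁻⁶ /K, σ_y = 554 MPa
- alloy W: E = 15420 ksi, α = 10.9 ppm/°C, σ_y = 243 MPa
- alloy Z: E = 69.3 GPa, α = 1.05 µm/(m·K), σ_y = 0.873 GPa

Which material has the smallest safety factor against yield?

alloy W

With everything in SI (GPa, ×10⁻⁶/K, MPa):
  alloy V: E = 322.4, α = 4.91, σ_y = 554.0 → σ = 120 MPa, n = 4.60
  alloy W: E = 106.3, α = 10.9, σ_y = 243.0 → σ = 88.2 MPa, n = 2.76
  alloy Z: E = 69.30, α = 1.05, σ_y = 873.0 → σ = 5.54 MPa, n = 158
Smallest n: alloy W with n = 2.76.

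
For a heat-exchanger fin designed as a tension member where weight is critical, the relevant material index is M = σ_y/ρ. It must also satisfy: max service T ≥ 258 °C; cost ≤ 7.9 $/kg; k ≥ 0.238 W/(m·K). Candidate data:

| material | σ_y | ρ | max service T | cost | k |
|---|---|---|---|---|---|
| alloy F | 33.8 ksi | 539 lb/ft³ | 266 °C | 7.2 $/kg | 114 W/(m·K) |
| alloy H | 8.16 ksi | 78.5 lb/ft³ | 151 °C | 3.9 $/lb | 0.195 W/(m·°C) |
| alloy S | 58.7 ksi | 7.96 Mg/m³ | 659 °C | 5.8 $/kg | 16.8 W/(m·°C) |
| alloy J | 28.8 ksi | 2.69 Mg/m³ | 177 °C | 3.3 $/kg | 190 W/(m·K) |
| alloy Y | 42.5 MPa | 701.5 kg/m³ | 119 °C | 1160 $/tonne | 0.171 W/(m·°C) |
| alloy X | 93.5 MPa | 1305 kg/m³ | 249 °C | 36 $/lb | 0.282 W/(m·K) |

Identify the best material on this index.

Screen on constraints: max service T ≥ 258 °C; cost ≤ 7.9 $/kg; k ≥ 0.238 W/(m·K). Survivors: alloy F, alloy S.
Normalizing units and computing the index:
  alloy F: σ_y = 233.0 MPa, ρ = 8634 kg/m³
  alloy S: σ_y = 404.7 MPa, ρ = 7960 kg/m³
  alloy S: M = 50.8 kN·m/kg
  alloy F: M = 27.0 kN·m/kg
Highest index: alloy S.

alloy S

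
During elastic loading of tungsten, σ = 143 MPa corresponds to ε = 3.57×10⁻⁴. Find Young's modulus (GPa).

401 GPa

E = σ/ε = 143 MPa / 3.57×10⁻⁴ = 400600 MPa = 401 GPa.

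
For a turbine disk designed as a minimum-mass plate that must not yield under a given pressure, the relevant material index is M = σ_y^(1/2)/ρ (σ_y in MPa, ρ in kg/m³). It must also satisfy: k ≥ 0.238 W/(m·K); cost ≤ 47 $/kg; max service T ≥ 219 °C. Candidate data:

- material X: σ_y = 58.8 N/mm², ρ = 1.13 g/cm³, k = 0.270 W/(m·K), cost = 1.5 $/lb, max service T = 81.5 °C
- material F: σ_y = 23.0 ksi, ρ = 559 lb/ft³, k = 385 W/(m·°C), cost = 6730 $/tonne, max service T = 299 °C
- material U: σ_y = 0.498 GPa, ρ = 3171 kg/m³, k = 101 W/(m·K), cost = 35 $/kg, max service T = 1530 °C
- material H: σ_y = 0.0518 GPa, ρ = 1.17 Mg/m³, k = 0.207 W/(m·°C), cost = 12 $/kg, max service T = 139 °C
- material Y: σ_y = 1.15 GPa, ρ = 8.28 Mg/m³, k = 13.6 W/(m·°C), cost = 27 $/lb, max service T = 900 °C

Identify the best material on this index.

Screen on constraints: k ≥ 0.238 W/(m·K); cost ≤ 47 $/kg; max service T ≥ 219 °C. Survivors: material F, material U.
Convert each candidate to consistent units, then evaluate M:
  material F: σ_y = 158.6 MPa, ρ = 8954 kg/m³
  material U: σ_y = 498.0 MPa, ρ = 3171 kg/m³
  material U: M = 7.04×10⁻³
  material F: M = 1.41×10⁻³
Highest index: material U.

material U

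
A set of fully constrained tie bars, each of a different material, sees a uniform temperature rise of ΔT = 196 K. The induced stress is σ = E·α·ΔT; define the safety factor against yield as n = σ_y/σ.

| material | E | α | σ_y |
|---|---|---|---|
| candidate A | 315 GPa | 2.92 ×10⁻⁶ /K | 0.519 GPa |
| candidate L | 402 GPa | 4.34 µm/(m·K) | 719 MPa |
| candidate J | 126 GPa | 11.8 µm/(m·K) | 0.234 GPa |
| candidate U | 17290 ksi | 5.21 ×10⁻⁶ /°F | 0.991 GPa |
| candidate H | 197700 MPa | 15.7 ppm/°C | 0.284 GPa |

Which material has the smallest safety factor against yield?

In consistent units (E in GPa, α in ×10⁻⁶/K, σ_y in MPa):
  candidate A: E = 315.0, α = 2.92, σ_y = 519.0 → σ = 180 MPa, n = 2.88
  candidate L: E = 402.0, α = 4.34, σ_y = 719.0 → σ = 342 MPa, n = 2.10
  candidate J: E = 126.0, α = 11.8, σ_y = 234.0 → σ = 291 MPa, n = 0.803
  candidate U: E = 119.2, α = 9.38, σ_y = 991.0 → σ = 219 MPa, n = 4.52
  candidate H: E = 197.7, α = 15.7, σ_y = 284.0 → σ = 608 MPa, n = 0.467
Smallest n: candidate H with n = 0.467.

candidate H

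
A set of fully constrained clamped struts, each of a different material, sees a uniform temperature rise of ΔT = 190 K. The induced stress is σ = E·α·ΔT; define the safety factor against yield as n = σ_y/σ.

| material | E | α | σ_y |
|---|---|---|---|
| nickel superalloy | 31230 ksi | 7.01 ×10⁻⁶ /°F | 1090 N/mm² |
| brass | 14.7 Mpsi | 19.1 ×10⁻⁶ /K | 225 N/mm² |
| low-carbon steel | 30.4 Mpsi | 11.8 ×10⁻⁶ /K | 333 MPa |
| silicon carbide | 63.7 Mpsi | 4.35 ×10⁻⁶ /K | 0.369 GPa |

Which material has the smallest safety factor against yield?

brass

Converting E to GPa, α to ×10⁻⁶/K, σ_y to MPa, then σ and n for each:
  nickel superalloy: E = 215.3, α = 12.6, σ_y = 1090 → σ = 516 MPa, n = 2.11
  brass: E = 101.4, α = 19.1, σ_y = 225.0 → σ = 368 MPa, n = 0.612
  low-carbon steel: E = 209.6, α = 11.8, σ_y = 333.0 → σ = 470 MPa, n = 0.709
  silicon carbide: E = 439.2, α = 4.35, σ_y = 369.0 → σ = 363 MPa, n = 1.02
Brass has the lowest safety factor, n = 0.612.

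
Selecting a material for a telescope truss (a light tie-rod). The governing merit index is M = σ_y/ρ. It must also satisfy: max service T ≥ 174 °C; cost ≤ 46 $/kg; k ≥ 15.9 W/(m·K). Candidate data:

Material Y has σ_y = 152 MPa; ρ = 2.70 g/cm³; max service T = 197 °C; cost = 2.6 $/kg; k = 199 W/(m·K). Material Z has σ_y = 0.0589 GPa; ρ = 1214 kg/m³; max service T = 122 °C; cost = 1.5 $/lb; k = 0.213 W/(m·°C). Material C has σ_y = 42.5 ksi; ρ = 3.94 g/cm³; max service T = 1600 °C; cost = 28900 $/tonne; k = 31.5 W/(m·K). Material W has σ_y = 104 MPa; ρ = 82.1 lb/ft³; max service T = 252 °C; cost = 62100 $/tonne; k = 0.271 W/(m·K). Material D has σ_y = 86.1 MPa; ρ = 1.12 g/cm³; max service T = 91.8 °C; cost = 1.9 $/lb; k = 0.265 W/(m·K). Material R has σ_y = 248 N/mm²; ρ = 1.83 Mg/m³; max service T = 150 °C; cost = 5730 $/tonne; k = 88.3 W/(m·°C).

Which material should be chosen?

Screen on constraints: max service T ≥ 174 °C; cost ≤ 46 $/kg; k ≥ 15.9 W/(m·K). Survivors: material Y, material C.
After converting to SI:
  material Y: σ_y = 152.0 MPa, ρ = 2700 kg/m³
  material C: σ_y = 293.0 MPa, ρ = 3940 kg/m³
  material C: M = 74.4 kN·m/kg
  material Y: M = 56.3 kN·m/kg
Material C has the largest M.

material C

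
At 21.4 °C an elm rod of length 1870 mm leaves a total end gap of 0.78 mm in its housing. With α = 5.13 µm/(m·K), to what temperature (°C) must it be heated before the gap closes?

α·L₀·ΔT = 0.78 mm ⇒ ΔT = 0.78 / (5.13×10⁻⁶ × 1870.0) = 81.31 K.
T = 21.4 + 81.31 = 102.7 °C.

103 °C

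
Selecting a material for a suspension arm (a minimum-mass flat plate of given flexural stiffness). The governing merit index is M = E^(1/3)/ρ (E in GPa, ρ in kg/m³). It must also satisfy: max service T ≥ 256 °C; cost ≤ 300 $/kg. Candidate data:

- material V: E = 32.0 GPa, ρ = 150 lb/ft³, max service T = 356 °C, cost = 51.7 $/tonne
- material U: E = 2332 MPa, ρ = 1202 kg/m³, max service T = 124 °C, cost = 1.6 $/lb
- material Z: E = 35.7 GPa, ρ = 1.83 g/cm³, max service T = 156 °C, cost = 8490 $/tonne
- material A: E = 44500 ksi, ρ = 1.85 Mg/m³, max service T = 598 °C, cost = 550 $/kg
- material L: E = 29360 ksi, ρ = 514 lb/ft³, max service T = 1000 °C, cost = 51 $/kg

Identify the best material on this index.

material V

Screen on constraints: max service T ≥ 256 °C; cost ≤ 300 $/kg. Survivors: material V, material L.
Putting every candidate on a common basis:
  material V: E = 32.00 GPa, ρ = 2403 kg/m³
  material L: E = 202.4 GPa, ρ = 8233 kg/m³
  material V: M = 1.32×10⁻³
  material L: M = 0.713×10⁻³
The maximum is for material V.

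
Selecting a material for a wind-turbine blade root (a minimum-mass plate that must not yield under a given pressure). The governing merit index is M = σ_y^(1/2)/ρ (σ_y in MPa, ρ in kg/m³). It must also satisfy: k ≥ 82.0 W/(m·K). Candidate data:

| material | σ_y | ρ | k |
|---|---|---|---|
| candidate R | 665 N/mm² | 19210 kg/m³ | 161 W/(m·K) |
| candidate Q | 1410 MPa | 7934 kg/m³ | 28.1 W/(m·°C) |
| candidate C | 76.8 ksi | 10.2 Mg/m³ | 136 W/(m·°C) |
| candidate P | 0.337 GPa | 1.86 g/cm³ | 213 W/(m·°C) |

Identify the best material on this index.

candidate P

Screen on constraints: k ≥ 82.0 W/(m·K). Survivors: candidate R, candidate C, candidate P.
Normalizing units and computing the index:
  candidate R: σ_y = 665.0 MPa, ρ = 19210 kg/m³
  candidate C: σ_y = 529.5 MPa, ρ = 10200 kg/m³
  candidate P: σ_y = 337.0 MPa, ρ = 1860 kg/m³
  candidate P: M = 9.87×10⁻³
  candidate C: M = 2.26×10⁻³
  candidate R: M = 1.34×10⁻³
Candidate P has the largest M.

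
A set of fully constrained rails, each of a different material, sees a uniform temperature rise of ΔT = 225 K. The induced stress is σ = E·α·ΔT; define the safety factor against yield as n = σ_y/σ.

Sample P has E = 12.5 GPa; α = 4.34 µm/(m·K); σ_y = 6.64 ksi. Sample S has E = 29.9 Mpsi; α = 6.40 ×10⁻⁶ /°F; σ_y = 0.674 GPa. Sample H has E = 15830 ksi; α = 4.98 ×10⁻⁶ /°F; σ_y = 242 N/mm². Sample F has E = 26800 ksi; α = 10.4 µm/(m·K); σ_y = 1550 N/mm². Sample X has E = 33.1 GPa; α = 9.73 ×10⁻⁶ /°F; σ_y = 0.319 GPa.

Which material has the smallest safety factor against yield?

With everything in SI (GPa, ×10⁻⁶/K, MPa):
  sample P: E = 12.50, α = 4.34, σ_y = 45.78 → σ = 12.2 MPa, n = 3.75
  sample S: E = 206.2, α = 11.5, σ_y = 674.0 → σ = 534 MPa, n = 1.26
  sample H: E = 109.1, α = 8.96, σ_y = 242.0 → σ = 220 MPa, n = 1.10
  sample F: E = 184.8, α = 10.4, σ_y = 1550 → σ = 432 MPa, n = 3.58
  sample X: E = 33.10, α = 17.5, σ_y = 319.0 → σ = 130 MPa, n = 2.45
The minimum is sample H at n = 1.10.

sample H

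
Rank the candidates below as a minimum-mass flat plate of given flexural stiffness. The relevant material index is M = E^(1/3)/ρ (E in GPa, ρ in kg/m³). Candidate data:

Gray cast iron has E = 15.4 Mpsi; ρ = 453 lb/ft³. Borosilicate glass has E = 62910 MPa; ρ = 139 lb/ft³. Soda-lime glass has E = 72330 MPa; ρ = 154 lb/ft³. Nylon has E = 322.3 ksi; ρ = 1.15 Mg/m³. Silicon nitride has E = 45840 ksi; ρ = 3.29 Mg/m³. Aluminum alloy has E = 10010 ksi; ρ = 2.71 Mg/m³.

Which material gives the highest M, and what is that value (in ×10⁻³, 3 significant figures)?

silicon nitride, M = 2.07×10⁻³

Putting every candidate on a common basis:
  gray cast iron: E = 106.2 GPa, ρ = 7256 kg/m³
  borosilicate glass: E = 62.91 GPa, ρ = 2227 kg/m³
  soda-lime glass: E = 72.33 GPa, ρ = 2467 kg/m³
  nylon: E = 2.222 GPa, ρ = 1150 kg/m³
  silicon nitride: E = 316.1 GPa, ρ = 3290 kg/m³
  aluminum alloy: E = 69.02 GPa, ρ = 2710 kg/m³
  silicon nitride: M = 2.07×10⁻³
  borosilicate glass: M = 1.79×10⁻³
  soda-lime glass: M = 1.69×10⁻³
  aluminum alloy: M = 1.51×10⁻³
  nylon: M = 1.13×10⁻³
  gray cast iron: M = 0.653×10⁻³
The maximum is for silicon nitride.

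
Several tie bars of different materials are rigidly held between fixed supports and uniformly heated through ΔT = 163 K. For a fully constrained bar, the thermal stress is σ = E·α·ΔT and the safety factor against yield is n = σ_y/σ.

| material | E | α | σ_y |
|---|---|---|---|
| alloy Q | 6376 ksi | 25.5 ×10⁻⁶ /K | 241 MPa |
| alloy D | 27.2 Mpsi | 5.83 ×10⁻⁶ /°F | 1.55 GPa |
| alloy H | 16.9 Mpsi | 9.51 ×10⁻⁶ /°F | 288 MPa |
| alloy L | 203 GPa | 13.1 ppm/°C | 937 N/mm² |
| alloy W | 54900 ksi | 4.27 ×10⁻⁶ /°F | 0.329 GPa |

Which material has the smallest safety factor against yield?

Converting E to GPa, α to ×10⁻⁶/K, σ_y to MPa, then σ and n for each:
  alloy Q: E = 43.96, α = 25.5, σ_y = 241.0 → σ = 183 MPa, n = 1.32
  alloy D: E = 187.5, α = 10.5, σ_y = 1550 → σ = 321 MPa, n = 4.83
  alloy H: E = 116.5, α = 17.1, σ_y = 288.0 → σ = 325 MPa, n = 0.886
  alloy L: E = 203.0, α = 13.1, σ_y = 937.0 → σ = 433 MPa, n = 2.16
  alloy W: E = 378.5, α = 7.69, σ_y = 329.0 → σ = 474 MPa, n = 0.694
Smallest n: alloy W with n = 0.694.

alloy W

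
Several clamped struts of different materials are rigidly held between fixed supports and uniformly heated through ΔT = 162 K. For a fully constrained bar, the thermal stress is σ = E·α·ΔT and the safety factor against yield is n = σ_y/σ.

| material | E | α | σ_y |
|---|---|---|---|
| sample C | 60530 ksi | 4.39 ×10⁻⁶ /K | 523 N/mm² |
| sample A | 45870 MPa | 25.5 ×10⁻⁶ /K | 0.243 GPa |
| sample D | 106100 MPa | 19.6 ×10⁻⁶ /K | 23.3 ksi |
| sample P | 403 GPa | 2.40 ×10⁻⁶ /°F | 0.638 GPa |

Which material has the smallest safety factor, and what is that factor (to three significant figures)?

sample D, n = 0.477

With everything in SI (GPa, ×10⁻⁶/K, MPa):
  sample C: E = 417.3, α = 4.39, σ_y = 523.0 → σ = 297 MPa, n = 1.76
  sample A: E = 45.87, α = 25.5, σ_y = 243.0 → σ = 189 MPa, n = 1.28
  sample D: E = 106.1, α = 19.6, σ_y = 160.6 → σ = 337 MPa, n = 0.477
  sample P: E = 403.0, α = 4.32, σ_y = 638.0 → σ = 282 MPa, n = 2.26
Smallest n: sample D with n = 0.477.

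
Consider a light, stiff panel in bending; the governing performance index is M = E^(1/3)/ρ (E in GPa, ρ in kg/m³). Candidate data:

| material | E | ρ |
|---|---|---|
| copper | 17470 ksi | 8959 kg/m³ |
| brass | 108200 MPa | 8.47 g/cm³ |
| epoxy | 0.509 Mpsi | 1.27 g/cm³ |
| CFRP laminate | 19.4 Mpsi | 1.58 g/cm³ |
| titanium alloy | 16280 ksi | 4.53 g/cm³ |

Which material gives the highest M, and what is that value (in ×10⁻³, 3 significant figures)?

CFRP laminate, M = 3.24×10⁻³

Convert each candidate to consistent units, then evaluate M:
  copper: E = 120.5 GPa, ρ = 8959 kg/m³
  brass: E = 108.2 GPa, ρ = 8470 kg/m³
  epoxy: E = 3.509 GPa, ρ = 1270 kg/m³
  CFRP laminate: E = 133.8 GPa, ρ = 1580 kg/m³
  titanium alloy: E = 112.2 GPa, ρ = 4530 kg/m³
  CFRP laminate: M = 3.24×10⁻³
  epoxy: M = 1.20×10⁻³
  titanium alloy: M = 1.06×10⁻³
  brass: M = 0.563×10⁻³
  copper: M = 0.551×10⁻³
The maximum is for CFRP laminate.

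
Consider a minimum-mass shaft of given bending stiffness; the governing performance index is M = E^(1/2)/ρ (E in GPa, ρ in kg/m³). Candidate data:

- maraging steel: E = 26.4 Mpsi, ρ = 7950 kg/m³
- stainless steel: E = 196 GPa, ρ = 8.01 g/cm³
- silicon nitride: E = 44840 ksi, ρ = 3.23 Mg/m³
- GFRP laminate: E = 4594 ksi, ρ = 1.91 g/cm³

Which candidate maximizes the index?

silicon nitride

After converting to SI:
  maraging steel: E = 182.0 GPa, ρ = 7950 kg/m³
  stainless steel: E = 196.0 GPa, ρ = 8010 kg/m³
  silicon nitride: E = 309.2 GPa, ρ = 3230 kg/m³
  GFRP laminate: E = 31.67 GPa, ρ = 1910 kg/m³
  silicon nitride: M = 5.44×10⁻³
  GFRP laminate: M = 2.95×10⁻³
  stainless steel: M = 1.75×10⁻³
  maraging steel: M = 1.70×10⁻³
Highest index: silicon nitride.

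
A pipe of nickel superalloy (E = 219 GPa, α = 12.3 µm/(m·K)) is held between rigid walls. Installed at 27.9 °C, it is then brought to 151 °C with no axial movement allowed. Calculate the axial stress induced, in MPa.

ΔT = 123.1 K. Constrained thermal stress σ = E·α·ΔT = 219.0×10³ MPa × 12.3×10⁻⁶ × 123.1 = 332 MPa (compressive).

332 MPa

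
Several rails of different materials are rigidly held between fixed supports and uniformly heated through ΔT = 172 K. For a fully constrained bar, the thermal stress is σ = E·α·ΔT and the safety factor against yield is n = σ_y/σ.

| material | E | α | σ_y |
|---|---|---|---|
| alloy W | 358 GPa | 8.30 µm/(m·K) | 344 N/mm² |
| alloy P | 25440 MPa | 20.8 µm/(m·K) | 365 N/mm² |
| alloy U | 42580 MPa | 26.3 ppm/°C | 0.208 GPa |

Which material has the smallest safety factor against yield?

alloy W

With everything in SI (GPa, ×10⁻⁶/K, MPa):
  alloy W: E = 358.0, α = 8.30, σ_y = 344.0 → σ = 511 MPa, n = 0.673
  alloy P: E = 25.44, α = 20.8, σ_y = 365.0 → σ = 91.0 MPa, n = 4.01
  alloy U: E = 42.58, α = 26.3, σ_y = 208.0 → σ = 193 MPa, n = 1.08
Smallest n: alloy W with n = 0.673.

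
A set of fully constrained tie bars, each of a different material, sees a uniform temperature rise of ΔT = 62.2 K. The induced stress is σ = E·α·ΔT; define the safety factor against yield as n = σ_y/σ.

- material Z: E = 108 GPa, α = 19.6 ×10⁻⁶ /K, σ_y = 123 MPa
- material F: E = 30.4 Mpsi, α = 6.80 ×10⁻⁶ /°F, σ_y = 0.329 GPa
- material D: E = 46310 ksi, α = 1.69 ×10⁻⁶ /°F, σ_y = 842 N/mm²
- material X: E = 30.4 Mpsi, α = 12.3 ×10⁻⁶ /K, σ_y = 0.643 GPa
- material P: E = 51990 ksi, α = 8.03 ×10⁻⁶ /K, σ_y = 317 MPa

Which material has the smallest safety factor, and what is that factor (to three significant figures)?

With everything in SI (GPa, ×10⁻⁶/K, MPa):
  material Z: E = 108.0, α = 19.6, σ_y = 123.0 → σ = 132 MPa, n = 0.934
  material F: E = 209.6, α = 12.2, σ_y = 329.0 → σ = 160 MPa, n = 2.06
  material D: E = 319.3, α = 3.04, σ_y = 842.0 → σ = 60.4 MPa, n = 13.9
  material X: E = 209.6, α = 12.3, σ_y = 643.0 → σ = 160 MPa, n = 4.01
  material P: E = 358.5, α = 8.03, σ_y = 317.0 → σ = 179 MPa, n = 1.77
The minimum is material Z at n = 0.934.

material Z, n = 0.934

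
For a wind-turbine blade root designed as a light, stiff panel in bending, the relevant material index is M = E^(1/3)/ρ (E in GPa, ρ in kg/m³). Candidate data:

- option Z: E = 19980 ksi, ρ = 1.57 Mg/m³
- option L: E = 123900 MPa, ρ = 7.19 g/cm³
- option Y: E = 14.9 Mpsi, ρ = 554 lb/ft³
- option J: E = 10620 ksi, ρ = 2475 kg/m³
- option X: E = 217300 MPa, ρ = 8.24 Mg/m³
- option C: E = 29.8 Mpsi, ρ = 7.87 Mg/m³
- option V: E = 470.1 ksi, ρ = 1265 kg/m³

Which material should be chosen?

In SI units:
  option Z: E = 137.8 GPa, ρ = 1570 kg/m³
  option L: E = 123.9 GPa, ρ = 7190 kg/m³
  option Y: E = 102.7 GPa, ρ = 8874 kg/m³
  option J: E = 73.22 GPa, ρ = 2475 kg/m³
  option X: E = 217.3 GPa, ρ = 8240 kg/m³
  option C: E = 205.5 GPa, ρ = 7870 kg/m³
  option V: E = 3.241 GPa, ρ = 1265 kg/m³
  option Z: M = 3.29×10⁻³
  option J: M = 1.69×10⁻³
  option V: M = 1.17×10⁻³
  option C: M = 0.750×10⁻³
  option X: M = 0.730×10⁻³
  option L: M = 0.693×10⁻³
  option Y: M = 0.528×10⁻³
Option Z has the largest M.

option Z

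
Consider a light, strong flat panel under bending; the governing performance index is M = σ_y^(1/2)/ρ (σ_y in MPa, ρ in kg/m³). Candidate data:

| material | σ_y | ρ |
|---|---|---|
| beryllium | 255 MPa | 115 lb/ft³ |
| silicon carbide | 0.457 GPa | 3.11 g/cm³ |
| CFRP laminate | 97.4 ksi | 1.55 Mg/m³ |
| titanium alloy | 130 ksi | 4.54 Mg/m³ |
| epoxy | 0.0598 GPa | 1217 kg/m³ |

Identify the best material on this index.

In SI units:
  beryllium: σ_y = 255.0 MPa, ρ = 1842 kg/m³
  silicon carbide: σ_y = 457.0 MPa, ρ = 3110 kg/m³
  CFRP laminate: σ_y = 671.5 MPa, ρ = 1550 kg/m³
  titanium alloy: σ_y = 896.3 MPa, ρ = 4540 kg/m³
  epoxy: σ_y = 59.80 MPa, ρ = 1217 kg/m³
  CFRP laminate: M = 16.7×10⁻³
  beryllium: M = 8.67×10⁻³
  silicon carbide: M = 6.87×10⁻³
  titanium alloy: M = 6.59×10⁻³
  epoxy: M = 6.35×10⁻³
CFRP laminate has the largest M.

CFRP laminate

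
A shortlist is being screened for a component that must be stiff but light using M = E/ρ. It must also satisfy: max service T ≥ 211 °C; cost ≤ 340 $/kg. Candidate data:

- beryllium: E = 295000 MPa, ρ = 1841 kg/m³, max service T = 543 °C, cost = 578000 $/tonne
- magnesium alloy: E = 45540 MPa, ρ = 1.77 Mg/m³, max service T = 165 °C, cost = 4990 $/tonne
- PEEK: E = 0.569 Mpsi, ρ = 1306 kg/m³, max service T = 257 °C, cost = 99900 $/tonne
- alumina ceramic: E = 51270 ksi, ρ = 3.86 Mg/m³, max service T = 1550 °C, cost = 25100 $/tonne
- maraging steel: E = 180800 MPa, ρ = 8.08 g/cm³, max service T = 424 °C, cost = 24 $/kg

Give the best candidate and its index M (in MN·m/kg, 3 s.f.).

alumina ceramic, M = 91.6 MN·m/kg

Screen on constraints: max service T ≥ 211 °C; cost ≤ 340 $/kg. Survivors: PEEK, alumina ceramic, maraging steel.
In SI units:
  PEEK: E = 3.923 GPa, ρ = 1306 kg/m³
  alumina ceramic: E = 353.5 GPa, ρ = 3860 kg/m³
  maraging steel: E = 180.8 GPa, ρ = 8080 kg/m³
  alumina ceramic: M = 91.6 MN·m/kg
  maraging steel: M = 22.4 MN·m/kg
  PEEK: M = 3.00 MN·m/kg
Alumina ceramic has the largest M.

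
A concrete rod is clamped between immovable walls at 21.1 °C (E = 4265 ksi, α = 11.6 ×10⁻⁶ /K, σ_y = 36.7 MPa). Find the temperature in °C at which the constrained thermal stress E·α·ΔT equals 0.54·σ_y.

79.2 °C

E = 4265 ksi = 29.41 GPa.
E·α·ΔT = 19.82 MPa ⇒ ΔT = 19.82 / (29.41×10³ × 11.6×10⁻⁶) = 58.10 K.
T = 21.1 + 58.10 = 79.20 °C.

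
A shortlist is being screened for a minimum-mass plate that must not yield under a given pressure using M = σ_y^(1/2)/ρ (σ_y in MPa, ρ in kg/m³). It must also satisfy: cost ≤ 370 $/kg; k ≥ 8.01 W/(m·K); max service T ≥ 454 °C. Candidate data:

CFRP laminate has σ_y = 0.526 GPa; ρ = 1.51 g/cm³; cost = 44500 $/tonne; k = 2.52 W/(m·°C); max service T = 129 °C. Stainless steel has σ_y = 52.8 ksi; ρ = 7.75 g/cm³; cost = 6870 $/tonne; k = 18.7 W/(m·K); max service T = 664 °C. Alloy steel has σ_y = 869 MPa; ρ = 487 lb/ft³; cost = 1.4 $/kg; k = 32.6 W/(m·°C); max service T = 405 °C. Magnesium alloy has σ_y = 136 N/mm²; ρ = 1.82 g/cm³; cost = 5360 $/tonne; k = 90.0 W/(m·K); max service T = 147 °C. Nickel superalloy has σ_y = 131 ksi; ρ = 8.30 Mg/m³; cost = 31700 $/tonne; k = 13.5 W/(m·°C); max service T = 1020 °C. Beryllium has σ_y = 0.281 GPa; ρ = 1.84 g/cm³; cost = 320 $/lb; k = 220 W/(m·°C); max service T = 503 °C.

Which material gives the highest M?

Screen on constraints: cost ≤ 370 $/kg; k ≥ 8.01 W/(m·K); max service T ≥ 454 °C. Survivors: stainless steel, nickel superalloy.
Putting every candidate on a common basis:
  stainless steel: σ_y = 364.0 MPa, ρ = 7750 kg/m³
  nickel superalloy: σ_y = 903.2 MPa, ρ = 8300 kg/m³
  nickel superalloy: M = 3.62×10⁻³
  stainless steel: M = 2.46×10⁻³
Highest index: nickel superalloy.

nickel superalloy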